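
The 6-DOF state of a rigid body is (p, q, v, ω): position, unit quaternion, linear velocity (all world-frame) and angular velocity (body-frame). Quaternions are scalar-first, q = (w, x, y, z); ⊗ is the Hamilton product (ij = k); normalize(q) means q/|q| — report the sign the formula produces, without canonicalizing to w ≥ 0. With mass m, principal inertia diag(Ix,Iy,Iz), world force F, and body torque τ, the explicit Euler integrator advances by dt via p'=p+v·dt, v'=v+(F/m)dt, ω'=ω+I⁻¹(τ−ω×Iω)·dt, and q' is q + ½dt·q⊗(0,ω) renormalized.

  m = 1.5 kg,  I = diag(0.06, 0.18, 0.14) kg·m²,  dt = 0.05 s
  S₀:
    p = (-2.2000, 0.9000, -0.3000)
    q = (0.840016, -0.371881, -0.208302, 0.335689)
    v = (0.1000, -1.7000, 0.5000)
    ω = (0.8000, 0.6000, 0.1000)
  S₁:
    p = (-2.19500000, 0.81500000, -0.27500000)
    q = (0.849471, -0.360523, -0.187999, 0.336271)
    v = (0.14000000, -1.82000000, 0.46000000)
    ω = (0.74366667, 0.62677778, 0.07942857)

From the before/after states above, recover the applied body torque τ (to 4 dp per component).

rate change Δω = (-0.05633333, 0.02677778, -0.02057143)
τ = I·(Δω/dt) + ω₀×(Iω₀) = (-0.0700, 0.0900, 0.0000)

τ = (-0.0700, 0.0900, 0.0000)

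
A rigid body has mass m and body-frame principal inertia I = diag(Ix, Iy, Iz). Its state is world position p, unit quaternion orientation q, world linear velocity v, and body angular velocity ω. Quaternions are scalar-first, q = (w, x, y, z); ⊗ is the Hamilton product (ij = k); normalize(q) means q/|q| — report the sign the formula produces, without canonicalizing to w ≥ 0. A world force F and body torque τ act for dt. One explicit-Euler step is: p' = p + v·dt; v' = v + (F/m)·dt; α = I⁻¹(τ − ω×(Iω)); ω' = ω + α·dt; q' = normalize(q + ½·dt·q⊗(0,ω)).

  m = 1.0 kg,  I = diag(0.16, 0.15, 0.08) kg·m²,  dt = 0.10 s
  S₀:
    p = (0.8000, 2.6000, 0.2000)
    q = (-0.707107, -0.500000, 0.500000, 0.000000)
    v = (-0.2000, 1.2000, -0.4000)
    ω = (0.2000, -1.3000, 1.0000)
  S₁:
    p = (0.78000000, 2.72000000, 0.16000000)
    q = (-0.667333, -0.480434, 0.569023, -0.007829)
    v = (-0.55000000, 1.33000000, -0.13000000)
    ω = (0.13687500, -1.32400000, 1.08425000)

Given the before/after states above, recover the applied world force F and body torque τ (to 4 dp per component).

ω₁ − ω₀ = (-0.06312500, -0.02400000, 0.08425000)
ω₀×(Iω₀) = (0.0910, 0.0160, 0.0026)
applied torque τ = (-0.0100, -0.0200, 0.0700)
Δv = v₁−v₀ = (-0.35000000, 0.13000000, 0.27000000)
F = m·Δv/dt = (-3.5000, 1.3000, 2.7000)

F = (-3.5000, 1.3000, 2.7000)
τ = (-0.0100, -0.0200, 0.0700)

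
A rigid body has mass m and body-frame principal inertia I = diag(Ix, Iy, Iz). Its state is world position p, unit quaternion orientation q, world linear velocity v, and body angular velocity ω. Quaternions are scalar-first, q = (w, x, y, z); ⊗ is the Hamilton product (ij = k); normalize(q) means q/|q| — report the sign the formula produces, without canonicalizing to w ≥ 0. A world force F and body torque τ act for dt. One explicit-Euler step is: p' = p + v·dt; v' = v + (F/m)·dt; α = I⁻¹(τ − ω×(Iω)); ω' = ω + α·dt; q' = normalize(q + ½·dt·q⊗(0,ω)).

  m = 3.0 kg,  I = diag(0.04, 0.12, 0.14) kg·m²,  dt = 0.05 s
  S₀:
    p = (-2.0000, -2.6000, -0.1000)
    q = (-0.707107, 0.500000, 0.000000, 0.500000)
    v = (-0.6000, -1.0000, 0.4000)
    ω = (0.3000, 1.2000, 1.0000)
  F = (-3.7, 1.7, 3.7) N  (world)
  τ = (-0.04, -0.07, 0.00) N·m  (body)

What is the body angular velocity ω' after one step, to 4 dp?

gyro term ω×Iω = (0.0240, -0.0300, 0.0288)
α = I⁻¹(τ − ω×Iω) = (-1.6000, -0.3333, -0.2057)
ω + α·dt = (0.2200, 1.1833, 0.9897)

ω' = (0.2200, 1.1833, 0.9897)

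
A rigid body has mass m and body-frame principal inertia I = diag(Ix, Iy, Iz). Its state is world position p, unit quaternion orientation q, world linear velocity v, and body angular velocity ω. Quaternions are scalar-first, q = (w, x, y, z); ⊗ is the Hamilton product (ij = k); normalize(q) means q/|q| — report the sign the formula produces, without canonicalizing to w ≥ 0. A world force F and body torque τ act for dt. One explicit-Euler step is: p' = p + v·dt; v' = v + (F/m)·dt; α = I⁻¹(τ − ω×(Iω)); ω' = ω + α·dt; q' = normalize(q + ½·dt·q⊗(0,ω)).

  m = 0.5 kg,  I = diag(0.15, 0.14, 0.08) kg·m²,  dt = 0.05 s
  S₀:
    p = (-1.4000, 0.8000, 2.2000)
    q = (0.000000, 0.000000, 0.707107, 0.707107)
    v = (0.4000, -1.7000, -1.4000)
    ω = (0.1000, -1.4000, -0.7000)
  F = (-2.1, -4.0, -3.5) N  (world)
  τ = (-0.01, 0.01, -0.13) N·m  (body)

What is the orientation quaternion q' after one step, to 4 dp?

q⊗(0,ω) = (1.4849247, 0.4949749, 0.0707107, -0.0707107)
q + ½dt·q⊗(0,ω), renormalized = (0.0371, 0.0124, 0.7083, 0.7048)

q' = (0.0371, 0.0124, 0.7083, 0.7048)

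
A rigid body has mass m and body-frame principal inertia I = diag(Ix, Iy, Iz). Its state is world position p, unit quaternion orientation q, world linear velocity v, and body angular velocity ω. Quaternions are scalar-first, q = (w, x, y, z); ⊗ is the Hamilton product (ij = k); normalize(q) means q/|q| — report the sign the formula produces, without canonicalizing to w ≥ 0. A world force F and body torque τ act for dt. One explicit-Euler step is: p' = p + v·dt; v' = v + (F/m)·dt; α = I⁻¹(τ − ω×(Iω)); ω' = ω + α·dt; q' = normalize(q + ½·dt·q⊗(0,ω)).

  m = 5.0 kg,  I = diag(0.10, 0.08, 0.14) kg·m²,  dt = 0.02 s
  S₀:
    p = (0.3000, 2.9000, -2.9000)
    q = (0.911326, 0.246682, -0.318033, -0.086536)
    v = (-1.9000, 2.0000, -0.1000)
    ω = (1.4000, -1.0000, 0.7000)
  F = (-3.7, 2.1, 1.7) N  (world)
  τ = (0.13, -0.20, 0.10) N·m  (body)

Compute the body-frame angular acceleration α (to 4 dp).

α = (1.7200, -2.0100, 0.5143)

precession coupling ω×(Iω) = (-0.0420, -0.0392, 0.0280)
angular accel α = (1.7200, -2.0100, 0.5143)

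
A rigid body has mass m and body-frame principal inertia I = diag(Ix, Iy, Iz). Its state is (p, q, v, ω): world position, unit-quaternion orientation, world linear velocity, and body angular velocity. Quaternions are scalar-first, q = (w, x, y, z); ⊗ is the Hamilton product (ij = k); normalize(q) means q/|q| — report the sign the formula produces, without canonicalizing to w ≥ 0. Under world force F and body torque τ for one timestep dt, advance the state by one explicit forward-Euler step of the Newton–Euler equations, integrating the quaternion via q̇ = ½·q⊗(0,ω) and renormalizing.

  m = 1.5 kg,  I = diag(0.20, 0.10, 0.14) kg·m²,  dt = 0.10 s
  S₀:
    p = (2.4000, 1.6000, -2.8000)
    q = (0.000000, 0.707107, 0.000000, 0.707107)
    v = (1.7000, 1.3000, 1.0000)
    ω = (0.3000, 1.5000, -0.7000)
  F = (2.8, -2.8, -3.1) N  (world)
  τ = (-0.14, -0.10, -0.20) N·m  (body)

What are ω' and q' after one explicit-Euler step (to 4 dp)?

(τ − ω×Iω)/I = (-0.4900, -0.8740, -1.1071)
ω + α·dt = (0.2510, 1.4126, -0.8107)
2q̇ = q⊗(0,ω) = (0.2828428, -1.0606605, 0.7071070, 1.0606605)
q + ½dt·q⊗(0,ω), renormalized = (0.0141, 0.6518, 0.0352, 0.7575)

ω' = (0.2510, 1.4126, -0.8107)
q' = (0.0141, 0.6518, 0.0352, 0.7575)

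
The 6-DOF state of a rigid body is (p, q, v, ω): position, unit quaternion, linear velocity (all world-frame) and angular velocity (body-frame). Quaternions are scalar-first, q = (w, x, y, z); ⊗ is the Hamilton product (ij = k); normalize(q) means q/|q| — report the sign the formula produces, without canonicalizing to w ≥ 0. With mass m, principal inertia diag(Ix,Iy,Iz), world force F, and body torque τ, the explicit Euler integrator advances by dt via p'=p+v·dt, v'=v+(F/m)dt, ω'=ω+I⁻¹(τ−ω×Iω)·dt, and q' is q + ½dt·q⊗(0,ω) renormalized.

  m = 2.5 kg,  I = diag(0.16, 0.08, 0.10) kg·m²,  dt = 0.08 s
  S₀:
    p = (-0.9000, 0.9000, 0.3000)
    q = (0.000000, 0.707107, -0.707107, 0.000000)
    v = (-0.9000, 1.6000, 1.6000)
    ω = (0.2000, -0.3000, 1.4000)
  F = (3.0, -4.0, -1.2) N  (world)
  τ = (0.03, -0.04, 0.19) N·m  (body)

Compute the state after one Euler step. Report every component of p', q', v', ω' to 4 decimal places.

ω×(Iω) gyroscopic = (-0.0084, 0.0168, 0.0048)
angular accel α = (0.2400, -0.7100, 1.8520)
ω + α·dt = (0.2192, -0.3568, 1.5482)
Hamilton product q⊗(0,ω) = (-0.3535535, -0.9899498, -0.9899498, -0.0707107)
q + ½dt·q⊗(0,ω), renormalized = (-0.0141, 0.6664, -0.7455, -0.0028)
a = (1.2000, -1.6000, -0.4800)
new position p' = (-0.9720, 1.0280, 0.4280)
new velocity v' = (-0.8040, 1.4720, 1.5616)

p' = (-0.9720, 1.0280, 0.4280)
q' = (-0.0141, 0.6664, -0.7455, -0.0028)
v' = (-0.8040, 1.4720, 1.5616)
ω' = (0.2192, -0.3568, 1.5482)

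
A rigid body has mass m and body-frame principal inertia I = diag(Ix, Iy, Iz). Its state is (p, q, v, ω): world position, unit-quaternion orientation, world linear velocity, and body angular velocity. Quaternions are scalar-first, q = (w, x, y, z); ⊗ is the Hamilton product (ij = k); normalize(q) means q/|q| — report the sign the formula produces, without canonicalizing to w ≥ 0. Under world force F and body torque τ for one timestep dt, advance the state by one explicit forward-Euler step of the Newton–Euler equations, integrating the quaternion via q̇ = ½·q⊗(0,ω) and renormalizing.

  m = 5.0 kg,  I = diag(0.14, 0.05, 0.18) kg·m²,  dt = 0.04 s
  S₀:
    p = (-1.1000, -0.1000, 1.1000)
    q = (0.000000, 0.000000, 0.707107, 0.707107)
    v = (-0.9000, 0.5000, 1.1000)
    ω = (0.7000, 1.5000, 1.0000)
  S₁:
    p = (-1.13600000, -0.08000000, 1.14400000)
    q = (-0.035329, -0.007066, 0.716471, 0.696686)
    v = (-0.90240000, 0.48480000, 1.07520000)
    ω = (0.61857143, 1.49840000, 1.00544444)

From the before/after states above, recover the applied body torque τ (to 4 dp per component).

ω₁ − ω₀ = (-0.08142857, -0.00160000, 0.00544444)
I·α + gyro = (-0.0900, -0.0300, -0.0700)

τ = (-0.0900, -0.0300, -0.0700)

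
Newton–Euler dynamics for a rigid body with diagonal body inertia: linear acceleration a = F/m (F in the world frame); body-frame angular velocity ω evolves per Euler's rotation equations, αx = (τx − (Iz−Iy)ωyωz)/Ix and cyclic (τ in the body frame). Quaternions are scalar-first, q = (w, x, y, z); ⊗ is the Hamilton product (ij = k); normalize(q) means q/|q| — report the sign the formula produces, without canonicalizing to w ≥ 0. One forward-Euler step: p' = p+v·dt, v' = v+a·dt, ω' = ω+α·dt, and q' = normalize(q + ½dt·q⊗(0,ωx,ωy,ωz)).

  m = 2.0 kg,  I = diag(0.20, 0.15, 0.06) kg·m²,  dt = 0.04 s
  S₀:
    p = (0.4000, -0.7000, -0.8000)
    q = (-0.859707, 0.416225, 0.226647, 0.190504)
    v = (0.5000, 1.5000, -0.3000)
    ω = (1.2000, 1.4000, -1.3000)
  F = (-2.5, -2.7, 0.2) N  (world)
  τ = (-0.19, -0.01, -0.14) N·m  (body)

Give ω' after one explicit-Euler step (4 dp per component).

ω' = (1.1292, 1.4556, -1.3373)

precession coupling ω×(Iω) = (0.1638, -0.2184, -0.0840)
(τ − ω×Iω)/I = (-1.7690, 1.3893, -0.9333)
new body rate ω' = (1.1292, 1.4556, -1.3373)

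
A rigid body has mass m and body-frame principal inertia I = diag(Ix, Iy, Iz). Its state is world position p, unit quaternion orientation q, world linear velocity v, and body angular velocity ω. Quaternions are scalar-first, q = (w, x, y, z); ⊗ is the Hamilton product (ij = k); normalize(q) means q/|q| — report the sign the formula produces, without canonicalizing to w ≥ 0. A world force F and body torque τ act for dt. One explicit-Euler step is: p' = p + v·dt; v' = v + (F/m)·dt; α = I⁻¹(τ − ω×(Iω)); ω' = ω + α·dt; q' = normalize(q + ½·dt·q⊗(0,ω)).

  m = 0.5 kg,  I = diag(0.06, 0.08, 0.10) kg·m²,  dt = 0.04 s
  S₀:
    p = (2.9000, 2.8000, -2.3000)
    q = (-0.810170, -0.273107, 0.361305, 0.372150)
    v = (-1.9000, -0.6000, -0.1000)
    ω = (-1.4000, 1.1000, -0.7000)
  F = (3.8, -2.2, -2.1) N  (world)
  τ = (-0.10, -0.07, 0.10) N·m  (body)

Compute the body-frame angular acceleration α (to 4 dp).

α = (-1.4100, -0.3850, 1.3080)

ω×(Iω) gyroscopic = (-0.0154, -0.0392, -0.0308)
(τ − ω×Iω)/I = (-1.4100, -0.3850, 1.3080)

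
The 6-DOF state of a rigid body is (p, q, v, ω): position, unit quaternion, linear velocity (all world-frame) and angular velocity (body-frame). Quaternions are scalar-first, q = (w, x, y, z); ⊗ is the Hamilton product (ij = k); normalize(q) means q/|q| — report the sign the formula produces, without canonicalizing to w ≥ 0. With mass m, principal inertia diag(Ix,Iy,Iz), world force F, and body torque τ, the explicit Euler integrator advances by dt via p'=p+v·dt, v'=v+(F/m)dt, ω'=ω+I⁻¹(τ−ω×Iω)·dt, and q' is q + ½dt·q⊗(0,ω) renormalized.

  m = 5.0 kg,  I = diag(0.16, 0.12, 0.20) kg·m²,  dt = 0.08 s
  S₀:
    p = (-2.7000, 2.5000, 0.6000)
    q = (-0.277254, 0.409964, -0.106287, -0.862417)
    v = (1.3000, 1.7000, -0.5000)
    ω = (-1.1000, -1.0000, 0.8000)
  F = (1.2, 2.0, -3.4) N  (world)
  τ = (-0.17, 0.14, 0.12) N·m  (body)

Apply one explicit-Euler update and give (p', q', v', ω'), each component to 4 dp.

p' = (-2.5960, 2.6360, 0.5600)
q' = (-0.2353, 0.3834, -0.0702, -0.8903)
v' = (1.3192, 1.7320, -0.5544)
ω' = (-1.1530, -0.9301, 0.8656)

new position p' = (-2.5960, 2.6360, 0.5600)
v' = v + a·dt = (1.3192, 1.7320, -0.5544)
gyro term ω×Iω = (-0.0640, 0.0352, -0.0440)
angular accel α = (-0.6625, 0.8733, 0.8200)
ω' = ω + α·dt = (-1.1530, -0.9301, 0.8656)
Hamilton product q⊗(0,ω) = (1.0346070, -0.6424672, 0.8979415, -0.7486829)
q' = normalize(q + ½dt·q⊗(0,ω)) = (-0.2353, 0.3834, -0.0702, -0.8903)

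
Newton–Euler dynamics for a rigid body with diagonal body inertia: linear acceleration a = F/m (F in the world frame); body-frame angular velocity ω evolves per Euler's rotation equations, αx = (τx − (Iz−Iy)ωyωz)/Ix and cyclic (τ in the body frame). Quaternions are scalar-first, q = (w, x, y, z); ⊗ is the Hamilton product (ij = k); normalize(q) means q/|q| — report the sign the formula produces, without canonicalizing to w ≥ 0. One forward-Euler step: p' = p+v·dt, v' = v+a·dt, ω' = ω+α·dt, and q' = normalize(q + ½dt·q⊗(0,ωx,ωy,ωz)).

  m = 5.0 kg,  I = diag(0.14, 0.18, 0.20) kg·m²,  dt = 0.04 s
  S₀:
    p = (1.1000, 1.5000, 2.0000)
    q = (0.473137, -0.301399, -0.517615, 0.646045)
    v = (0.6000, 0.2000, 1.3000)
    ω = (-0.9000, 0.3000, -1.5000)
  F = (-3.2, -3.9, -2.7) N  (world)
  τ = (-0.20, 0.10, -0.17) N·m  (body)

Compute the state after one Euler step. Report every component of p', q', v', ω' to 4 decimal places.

p' = (1.1240, 1.5080, 2.0520)
q' = (0.4899, -0.2981, -0.5351, 0.6203)
v' = (0.5744, 0.1688, 1.2784)
ω' = (-0.9546, 0.3402, -1.5318)

gyro term ω×Iω = (-0.0090, -0.0810, -0.0108)
α = I⁻¹(τ − ω×Iω) = (-1.3643, 1.0056, -0.7960)
new body rate ω' = (-0.9546, 0.3402, -1.5318)
2q̇ = q⊗(0,ω) = (0.8530929, 0.1567857, -0.8915979, -1.2659787)
q' = normalize(q + ½dt·q⊗(0,ω)) = (0.4899, -0.2981, -0.5351, 0.6203)
linear accel F/m = (-0.6400, -0.7800, -0.5400)
new position p' = (1.1240, 1.5080, 2.0520)
v' = v + a·dt = (0.5744, 0.1688, 1.2784)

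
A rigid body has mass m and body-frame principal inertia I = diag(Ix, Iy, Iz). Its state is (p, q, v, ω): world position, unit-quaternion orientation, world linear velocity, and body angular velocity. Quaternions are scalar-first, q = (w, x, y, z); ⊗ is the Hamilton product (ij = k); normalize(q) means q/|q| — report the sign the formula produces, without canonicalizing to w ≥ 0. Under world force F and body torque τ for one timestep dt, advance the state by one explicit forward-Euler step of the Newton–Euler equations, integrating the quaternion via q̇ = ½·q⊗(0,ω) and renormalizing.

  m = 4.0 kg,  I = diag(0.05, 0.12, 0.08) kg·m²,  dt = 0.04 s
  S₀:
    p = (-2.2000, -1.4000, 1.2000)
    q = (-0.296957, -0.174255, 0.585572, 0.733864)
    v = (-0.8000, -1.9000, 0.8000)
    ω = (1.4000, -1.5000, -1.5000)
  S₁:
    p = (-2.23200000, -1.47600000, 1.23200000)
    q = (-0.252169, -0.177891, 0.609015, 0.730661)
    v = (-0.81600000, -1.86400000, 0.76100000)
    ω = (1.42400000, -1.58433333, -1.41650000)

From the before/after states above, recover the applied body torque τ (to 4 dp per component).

Δω = ω₁−ω₀ = (0.02400000, -0.08433333, 0.08350000)
ω₀×(Iω₀) = (-0.0900, 0.0630, -0.1470)
τ = I·(Δω/dt) + ω₀×(Iω₀) = (-0.0600, -0.1900, 0.0200)

τ = (-0.0600, -0.1900, 0.0200)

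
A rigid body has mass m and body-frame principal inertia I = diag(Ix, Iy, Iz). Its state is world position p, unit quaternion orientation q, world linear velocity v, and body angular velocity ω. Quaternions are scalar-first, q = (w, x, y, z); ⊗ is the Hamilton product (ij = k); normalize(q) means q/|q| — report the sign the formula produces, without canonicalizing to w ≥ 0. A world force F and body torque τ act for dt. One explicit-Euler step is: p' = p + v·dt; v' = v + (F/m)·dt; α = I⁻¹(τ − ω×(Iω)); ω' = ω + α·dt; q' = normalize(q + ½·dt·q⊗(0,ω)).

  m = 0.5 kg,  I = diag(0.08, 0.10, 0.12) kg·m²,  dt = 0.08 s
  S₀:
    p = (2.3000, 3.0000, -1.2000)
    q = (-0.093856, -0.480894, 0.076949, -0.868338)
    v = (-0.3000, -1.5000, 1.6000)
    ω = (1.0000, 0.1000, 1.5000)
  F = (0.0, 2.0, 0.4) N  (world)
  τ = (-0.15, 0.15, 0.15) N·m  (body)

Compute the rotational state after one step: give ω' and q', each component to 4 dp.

ω' = (0.8470, 0.2680, 1.5987)
q' = (-0.0228, -0.4753, 0.0705, -0.8767)

ω×(Iω) gyroscopic = (0.0030, -0.0600, 0.0020)
α = I⁻¹(τ − ω×Iω) = (-1.9125, 2.1000, 1.2333)
ω' = ω + α·dt = (0.8470, 0.2680, 1.5987)
q⊗(0,ω) = (1.7757061, 0.1084013, -0.1563826, -0.2658224)
q + ½dt·q⊗(0,ω), renormalized = (-0.0228, -0.4753, 0.0705, -0.8767)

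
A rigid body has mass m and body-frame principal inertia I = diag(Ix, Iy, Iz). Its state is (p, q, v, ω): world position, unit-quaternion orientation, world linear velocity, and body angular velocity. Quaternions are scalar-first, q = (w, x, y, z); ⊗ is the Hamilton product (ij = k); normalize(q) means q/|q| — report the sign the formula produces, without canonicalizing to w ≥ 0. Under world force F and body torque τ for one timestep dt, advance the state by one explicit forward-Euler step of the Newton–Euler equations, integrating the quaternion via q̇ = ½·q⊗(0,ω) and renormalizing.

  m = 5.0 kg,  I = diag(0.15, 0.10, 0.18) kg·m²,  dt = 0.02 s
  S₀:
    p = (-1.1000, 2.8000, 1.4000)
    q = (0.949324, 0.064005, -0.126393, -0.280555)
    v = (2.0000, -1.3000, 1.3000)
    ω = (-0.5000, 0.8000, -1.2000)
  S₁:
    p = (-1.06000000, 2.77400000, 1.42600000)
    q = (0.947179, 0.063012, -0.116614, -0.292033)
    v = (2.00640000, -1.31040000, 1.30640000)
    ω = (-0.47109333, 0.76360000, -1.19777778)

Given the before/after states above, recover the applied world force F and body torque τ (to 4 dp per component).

rate change Δω = (0.02890667, -0.03640000, 0.00222222)
τ = I·(Δω/dt) + ω₀×(Iω₀) = (0.1400, -0.2000, 0.0400)
v₁ − v₀ = (0.00640000, -0.01040000, 0.00640000)
F = m·Δv/dt = (1.6000, -2.6000, 1.6000)

F = (1.6000, -2.6000, 1.6000)
τ = (0.1400, -0.2000, 0.0400)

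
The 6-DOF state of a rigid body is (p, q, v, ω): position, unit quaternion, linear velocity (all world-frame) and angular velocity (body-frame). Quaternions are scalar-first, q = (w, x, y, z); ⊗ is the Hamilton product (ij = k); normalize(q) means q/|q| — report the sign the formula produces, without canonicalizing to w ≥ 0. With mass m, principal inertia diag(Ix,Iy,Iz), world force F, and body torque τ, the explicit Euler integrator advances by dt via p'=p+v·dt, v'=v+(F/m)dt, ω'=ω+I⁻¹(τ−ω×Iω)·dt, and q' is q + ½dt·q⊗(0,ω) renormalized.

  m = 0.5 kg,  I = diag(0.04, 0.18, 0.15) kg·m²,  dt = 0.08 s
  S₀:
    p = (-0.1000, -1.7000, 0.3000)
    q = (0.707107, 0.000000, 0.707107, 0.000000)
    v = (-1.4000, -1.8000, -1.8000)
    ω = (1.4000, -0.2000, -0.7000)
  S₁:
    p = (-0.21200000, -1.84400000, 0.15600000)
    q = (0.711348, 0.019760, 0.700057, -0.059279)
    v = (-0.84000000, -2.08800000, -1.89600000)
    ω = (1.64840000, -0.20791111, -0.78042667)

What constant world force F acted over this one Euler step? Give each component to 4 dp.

velocity change Δv = (0.56000000, -0.28800000, -0.09600000)
m·(v₁−v₀)/dt = (3.5000, -1.8000, -0.6000)

F = (3.5000, -1.8000, -0.6000)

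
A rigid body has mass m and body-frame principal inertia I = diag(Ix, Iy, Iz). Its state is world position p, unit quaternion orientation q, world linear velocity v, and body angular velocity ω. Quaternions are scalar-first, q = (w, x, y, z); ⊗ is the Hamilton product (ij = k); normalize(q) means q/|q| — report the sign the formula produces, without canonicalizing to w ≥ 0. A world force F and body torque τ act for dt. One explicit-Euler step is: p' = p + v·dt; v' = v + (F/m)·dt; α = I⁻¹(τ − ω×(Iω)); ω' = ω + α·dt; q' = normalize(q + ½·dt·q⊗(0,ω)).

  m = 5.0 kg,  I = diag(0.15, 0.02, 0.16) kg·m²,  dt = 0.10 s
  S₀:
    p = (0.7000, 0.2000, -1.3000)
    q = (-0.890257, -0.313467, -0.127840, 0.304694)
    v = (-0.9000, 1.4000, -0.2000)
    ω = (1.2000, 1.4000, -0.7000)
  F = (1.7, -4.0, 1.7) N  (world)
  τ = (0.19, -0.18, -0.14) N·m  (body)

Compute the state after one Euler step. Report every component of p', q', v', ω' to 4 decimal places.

(τ − ω×Iω)/I = (2.1813, -9.4200, 0.4900)
new body rate ω' = (1.4181, 0.4580, -0.6510)
2q̇ = q⊗(0,ω) = (0.7684222, -1.4053920, -1.1001539, 0.3377341)
q' = normalize(q + ½dt·q⊗(0,ω)) = (-0.8477, -0.3819, -0.1820, 0.3200)
linear accel F/m = (0.3400, -0.8000, 0.3400)
p + v·dt = (0.6100, 0.3400, -1.3200)
v' = v + a·dt = (-0.8660, 1.3200, -0.1660)

p' = (0.6100, 0.3400, -1.3200)
q' = (-0.8477, -0.3819, -0.1820, 0.3200)
v' = (-0.8660, 1.3200, -0.1660)
ω' = (1.4181, 0.4580, -0.6510)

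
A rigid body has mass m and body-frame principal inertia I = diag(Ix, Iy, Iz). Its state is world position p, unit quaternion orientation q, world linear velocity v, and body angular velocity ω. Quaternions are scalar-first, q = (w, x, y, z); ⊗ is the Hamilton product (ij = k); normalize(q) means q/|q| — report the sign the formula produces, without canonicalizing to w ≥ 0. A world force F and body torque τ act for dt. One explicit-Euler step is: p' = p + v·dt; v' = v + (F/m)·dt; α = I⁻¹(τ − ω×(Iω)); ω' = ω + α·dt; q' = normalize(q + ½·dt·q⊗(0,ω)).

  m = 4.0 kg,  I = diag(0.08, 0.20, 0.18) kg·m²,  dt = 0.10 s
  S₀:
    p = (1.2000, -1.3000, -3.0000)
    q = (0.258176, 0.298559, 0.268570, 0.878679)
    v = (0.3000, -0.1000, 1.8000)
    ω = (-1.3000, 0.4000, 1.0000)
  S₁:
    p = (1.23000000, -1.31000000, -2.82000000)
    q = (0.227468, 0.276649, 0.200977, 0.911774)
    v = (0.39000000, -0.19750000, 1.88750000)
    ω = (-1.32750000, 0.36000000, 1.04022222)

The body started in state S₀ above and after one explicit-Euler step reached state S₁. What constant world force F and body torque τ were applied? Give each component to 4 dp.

F = (3.6000, -3.9000, 3.5000)
τ = (-0.0300, 0.0500, 0.0100)

ω₁ − ω₀ = (-0.02750000, -0.04000000, 0.04022222)
τ = I·(Δω/dt) + ω₀×(Iω₀) = (-0.0300, 0.0500, 0.0100)
velocity change Δv = (0.09000000, -0.09750000, 0.08750000)
F = m·Δv/dt = (3.6000, -3.9000, 3.5000)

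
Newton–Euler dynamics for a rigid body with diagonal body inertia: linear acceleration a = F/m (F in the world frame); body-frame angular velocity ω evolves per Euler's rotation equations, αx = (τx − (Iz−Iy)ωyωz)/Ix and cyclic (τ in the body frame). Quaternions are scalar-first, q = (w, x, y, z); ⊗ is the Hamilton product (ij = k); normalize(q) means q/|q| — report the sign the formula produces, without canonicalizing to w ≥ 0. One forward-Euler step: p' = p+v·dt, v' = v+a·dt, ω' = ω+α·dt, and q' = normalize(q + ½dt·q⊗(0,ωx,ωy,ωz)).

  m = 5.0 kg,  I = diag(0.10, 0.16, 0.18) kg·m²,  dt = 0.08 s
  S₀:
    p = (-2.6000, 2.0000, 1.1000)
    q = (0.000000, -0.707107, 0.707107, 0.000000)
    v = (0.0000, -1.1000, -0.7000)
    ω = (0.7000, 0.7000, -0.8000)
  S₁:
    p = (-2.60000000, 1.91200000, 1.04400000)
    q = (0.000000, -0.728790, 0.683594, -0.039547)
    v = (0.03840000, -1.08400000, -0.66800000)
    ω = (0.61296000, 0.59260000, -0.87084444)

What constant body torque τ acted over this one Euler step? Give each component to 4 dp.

τ = (-0.1200, -0.1700, -0.1300)

ω₁ − ω₀ = (-0.08704000, -0.10740000, -0.07084444)
gyro term ω₀×Iω₀ = (-0.0112, 0.0448, 0.0294)
I·α + gyro = (-0.1200, -0.1700, -0.1300)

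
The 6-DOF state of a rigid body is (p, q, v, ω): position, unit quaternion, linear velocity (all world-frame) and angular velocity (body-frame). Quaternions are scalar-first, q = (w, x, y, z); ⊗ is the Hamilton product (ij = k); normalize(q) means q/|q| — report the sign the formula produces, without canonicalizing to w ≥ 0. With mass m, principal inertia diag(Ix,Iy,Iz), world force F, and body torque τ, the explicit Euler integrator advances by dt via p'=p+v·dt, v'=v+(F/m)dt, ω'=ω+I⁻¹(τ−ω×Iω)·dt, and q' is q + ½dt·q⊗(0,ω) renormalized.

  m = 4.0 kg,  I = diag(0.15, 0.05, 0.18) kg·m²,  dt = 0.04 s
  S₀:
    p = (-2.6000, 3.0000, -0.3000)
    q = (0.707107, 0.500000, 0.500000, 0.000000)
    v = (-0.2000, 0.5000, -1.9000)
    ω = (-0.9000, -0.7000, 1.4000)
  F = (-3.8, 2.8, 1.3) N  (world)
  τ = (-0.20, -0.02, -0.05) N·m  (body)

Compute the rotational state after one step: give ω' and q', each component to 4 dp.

α = I⁻¹(τ − ω×Iω) = (-0.4840, -1.1560, 0.0722)
new body rate ω' = (-0.9194, -0.7462, 1.4029)
Hamilton product q⊗(0,ω) = (0.8000000, 0.0636037, -1.1949749, 1.0899498)
updated quaternion q' = (0.7226, 0.5009, 0.4758, 0.0218)

ω' = (-0.9194, -0.7462, 1.4029)
q' = (0.7226, 0.5009, 0.4758, 0.0218)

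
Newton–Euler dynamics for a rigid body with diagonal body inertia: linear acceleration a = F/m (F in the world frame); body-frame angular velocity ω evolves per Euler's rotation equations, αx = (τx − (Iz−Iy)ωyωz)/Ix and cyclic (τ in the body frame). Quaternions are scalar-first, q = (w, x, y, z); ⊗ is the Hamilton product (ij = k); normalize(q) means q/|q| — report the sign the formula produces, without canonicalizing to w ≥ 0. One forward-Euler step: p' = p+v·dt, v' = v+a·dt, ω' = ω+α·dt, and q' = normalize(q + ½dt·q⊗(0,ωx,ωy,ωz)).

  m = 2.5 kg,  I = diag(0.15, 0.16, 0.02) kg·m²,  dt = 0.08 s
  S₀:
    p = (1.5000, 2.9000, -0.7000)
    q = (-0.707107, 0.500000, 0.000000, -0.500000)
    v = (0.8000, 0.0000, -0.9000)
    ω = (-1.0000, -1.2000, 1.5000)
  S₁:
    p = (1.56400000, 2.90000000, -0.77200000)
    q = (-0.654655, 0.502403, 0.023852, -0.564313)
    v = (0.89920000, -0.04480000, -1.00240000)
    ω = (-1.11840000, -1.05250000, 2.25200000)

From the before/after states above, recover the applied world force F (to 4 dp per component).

velocity change Δv = (0.09920000, -0.04480000, -0.10240000)
F = m·Δv/dt = (3.1000, -1.4000, -3.2000)

F = (3.1000, -1.4000, -3.2000)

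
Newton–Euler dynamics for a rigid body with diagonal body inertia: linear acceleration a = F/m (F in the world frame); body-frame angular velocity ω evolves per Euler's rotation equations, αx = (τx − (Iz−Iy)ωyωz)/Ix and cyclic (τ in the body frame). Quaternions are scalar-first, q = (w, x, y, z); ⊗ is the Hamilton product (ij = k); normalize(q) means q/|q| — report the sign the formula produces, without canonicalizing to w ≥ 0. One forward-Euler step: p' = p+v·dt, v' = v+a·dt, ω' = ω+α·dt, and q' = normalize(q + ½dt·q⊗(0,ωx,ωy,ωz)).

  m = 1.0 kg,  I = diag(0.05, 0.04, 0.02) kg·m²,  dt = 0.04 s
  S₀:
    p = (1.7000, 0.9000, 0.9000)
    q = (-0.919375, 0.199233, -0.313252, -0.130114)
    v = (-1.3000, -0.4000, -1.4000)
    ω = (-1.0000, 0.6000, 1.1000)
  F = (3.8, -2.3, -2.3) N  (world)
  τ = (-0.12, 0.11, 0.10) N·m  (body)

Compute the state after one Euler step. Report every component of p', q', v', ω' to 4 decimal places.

precession coupling ω×(Iω) = (-0.0132, -0.0330, 0.0060)
(τ − ω×Iω)/I = (-2.1360, 3.5750, 4.7000)
new body rate ω' = (-1.0854, 0.7430, 1.2880)
2q̇ = q⊗(0,ω) = (0.5303096, 0.6528662, -0.6406673, -1.2050247)
updated quaternion q' = (-0.9083, 0.2122, -0.3259, -0.1541)
new position p' = (1.6480, 0.8840, 0.8440)
new velocity v' = (-1.1480, -0.4920, -1.4920)

p' = (1.6480, 0.8840, 0.8440)
q' = (-0.9083, 0.2122, -0.3259, -0.1541)
v' = (-1.1480, -0.4920, -1.4920)
ω' = (-1.0854, 0.7430, 1.2880)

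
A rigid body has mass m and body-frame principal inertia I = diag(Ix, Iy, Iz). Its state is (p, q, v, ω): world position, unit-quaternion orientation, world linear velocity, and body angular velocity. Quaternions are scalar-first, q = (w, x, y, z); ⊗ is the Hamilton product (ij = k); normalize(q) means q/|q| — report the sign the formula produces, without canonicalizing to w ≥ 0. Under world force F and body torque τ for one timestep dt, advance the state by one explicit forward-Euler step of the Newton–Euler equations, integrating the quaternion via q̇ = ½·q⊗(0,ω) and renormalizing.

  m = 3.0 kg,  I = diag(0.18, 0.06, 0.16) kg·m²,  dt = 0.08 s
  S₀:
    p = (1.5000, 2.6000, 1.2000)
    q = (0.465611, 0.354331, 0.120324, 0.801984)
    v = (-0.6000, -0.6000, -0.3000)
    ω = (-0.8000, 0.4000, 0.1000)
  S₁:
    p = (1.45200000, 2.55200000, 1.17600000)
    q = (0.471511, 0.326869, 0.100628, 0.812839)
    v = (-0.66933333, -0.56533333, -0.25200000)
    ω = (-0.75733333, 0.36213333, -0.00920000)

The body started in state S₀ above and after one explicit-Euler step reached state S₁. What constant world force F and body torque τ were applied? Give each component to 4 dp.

ω₁ − ω₀ = (0.04266667, -0.03786667, -0.10920000)
ω₀×(Iω₀) = (0.0040, -0.0016, 0.0384)
I·α + gyro = (0.1000, -0.0300, -0.1800)
velocity change Δv = (-0.06933333, 0.03466667, 0.04800000)
F = m·Δv/dt = (-2.6000, 1.3000, 1.8000)

F = (-2.6000, 1.3000, 1.8000)
τ = (0.1000, -0.0300, -0.1800)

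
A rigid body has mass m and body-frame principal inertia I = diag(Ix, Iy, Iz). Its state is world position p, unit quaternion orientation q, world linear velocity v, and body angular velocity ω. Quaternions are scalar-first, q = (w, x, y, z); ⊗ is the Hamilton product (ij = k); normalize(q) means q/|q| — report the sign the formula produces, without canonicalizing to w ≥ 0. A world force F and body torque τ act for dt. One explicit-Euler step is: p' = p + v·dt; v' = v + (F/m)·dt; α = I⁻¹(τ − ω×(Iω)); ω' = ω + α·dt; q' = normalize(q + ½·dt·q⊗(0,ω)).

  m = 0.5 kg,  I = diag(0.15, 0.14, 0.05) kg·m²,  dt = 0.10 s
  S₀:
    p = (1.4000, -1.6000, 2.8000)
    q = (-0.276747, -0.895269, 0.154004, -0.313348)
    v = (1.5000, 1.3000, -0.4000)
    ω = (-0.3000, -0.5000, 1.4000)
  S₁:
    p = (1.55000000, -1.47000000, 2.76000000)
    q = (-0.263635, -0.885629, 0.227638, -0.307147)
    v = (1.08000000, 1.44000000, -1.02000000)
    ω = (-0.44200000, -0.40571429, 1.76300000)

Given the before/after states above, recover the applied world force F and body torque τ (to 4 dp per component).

F = (-2.1000, 0.7000, -3.1000)
τ = (-0.1500, 0.0900, 0.1800)

Δv = v₁−v₀ = (-0.42000000, 0.14000000, -0.62000000)
F = m·Δv/dt = (-2.1000, 0.7000, -3.1000)
ω₁ − ω₀ = (-0.14200000, 0.09428571, 0.36300000)
precession coupling = (0.0630, -0.0420, -0.0015)
τ = I·(Δω/dt) + ω₀×(Iω₀) = (-0.1500, 0.0900, 0.1800)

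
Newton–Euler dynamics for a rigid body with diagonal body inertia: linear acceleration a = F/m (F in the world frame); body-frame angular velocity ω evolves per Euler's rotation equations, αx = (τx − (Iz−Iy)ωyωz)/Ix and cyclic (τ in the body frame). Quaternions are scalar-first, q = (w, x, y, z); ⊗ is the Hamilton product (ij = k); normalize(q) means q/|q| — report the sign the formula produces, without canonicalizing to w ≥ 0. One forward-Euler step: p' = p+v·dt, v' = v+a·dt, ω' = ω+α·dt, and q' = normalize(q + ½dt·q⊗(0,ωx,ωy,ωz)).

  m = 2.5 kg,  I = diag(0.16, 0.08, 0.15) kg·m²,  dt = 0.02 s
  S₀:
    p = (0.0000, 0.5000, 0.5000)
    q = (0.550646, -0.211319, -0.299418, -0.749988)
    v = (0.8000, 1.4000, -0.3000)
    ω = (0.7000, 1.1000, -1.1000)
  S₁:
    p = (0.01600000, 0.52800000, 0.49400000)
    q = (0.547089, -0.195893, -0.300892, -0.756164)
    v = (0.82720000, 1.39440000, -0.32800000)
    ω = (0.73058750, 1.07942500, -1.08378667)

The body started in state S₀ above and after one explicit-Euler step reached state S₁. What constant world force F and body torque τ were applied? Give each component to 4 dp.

F = (3.4000, -0.7000, -3.5000)
τ = (0.1600, -0.0900, 0.0600)

Δω = ω₁−ω₀ = (0.03058750, -0.02057500, 0.01621333)
applied torque τ = (0.1600, -0.0900, 0.0600)
Δv = v₁−v₀ = (0.02720000, -0.00560000, -0.02800000)
applied force F = (3.4000, -0.7000, -3.5000)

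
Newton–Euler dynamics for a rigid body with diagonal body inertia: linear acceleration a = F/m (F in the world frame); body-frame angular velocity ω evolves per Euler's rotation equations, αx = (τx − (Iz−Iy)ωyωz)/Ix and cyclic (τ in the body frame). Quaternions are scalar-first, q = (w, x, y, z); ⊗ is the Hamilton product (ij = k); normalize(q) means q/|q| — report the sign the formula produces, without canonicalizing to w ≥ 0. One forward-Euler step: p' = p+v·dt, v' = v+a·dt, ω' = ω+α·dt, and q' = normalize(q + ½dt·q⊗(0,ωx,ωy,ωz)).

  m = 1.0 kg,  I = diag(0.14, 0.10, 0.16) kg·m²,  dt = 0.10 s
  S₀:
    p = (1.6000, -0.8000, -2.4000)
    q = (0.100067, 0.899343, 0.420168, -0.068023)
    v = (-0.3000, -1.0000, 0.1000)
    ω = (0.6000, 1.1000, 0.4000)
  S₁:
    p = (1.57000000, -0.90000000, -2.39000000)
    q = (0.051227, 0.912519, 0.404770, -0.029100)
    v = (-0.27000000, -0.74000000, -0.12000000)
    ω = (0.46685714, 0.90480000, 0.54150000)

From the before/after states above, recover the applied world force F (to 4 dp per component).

F = (0.3000, 2.6000, -2.2000)

velocity change Δv = (0.03000000, 0.26000000, -0.22000000)
applied force F = (0.3000, 2.6000, -2.2000)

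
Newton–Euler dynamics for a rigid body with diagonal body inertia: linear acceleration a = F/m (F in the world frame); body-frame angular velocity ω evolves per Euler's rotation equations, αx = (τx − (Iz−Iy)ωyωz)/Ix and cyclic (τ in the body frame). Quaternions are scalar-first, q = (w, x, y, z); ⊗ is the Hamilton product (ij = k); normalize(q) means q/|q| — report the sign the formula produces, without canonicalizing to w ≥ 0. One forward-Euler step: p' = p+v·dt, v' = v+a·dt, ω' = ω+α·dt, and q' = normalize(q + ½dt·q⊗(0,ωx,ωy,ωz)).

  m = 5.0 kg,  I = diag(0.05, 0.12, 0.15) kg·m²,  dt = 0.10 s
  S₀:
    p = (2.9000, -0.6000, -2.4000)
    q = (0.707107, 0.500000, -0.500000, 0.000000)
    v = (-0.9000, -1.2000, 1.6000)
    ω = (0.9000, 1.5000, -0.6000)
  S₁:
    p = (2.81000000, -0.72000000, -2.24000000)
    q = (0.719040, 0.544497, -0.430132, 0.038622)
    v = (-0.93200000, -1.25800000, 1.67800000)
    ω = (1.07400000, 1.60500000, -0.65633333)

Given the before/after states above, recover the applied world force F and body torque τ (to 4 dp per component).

F = (-1.6000, -2.9000, 3.9000)
τ = (0.0600, 0.1800, 0.0100)

rate change Δω = (0.17400000, 0.10500000, -0.05633333)
gyro term ω₀×Iω₀ = (-0.0270, 0.0540, 0.0945)
applied torque τ = (0.0600, 0.1800, 0.0100)
velocity change Δv = (-0.03200000, -0.05800000, 0.07800000)
m·(v₁−v₀)/dt = (-1.6000, -2.9000, 3.9000)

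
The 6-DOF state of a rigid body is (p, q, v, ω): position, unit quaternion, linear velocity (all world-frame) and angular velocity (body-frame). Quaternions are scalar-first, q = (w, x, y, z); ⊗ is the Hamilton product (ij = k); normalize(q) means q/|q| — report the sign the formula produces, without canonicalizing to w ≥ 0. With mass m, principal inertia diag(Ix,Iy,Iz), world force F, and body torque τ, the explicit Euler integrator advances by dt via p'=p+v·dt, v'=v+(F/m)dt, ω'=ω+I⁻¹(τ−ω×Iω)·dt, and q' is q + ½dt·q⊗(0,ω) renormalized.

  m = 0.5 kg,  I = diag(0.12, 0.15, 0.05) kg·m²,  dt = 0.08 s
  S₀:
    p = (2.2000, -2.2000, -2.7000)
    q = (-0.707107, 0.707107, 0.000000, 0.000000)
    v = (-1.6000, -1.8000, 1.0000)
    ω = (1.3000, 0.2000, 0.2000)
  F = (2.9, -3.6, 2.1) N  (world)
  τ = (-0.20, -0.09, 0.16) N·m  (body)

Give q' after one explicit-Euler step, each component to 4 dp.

Hamilton product q⊗(0,ω) = (-0.9192391, -0.9192391, -0.2828428, 0.0000000)
q + ½dt·q⊗(0,ω), renormalized = (-0.7428, 0.6694, -0.0113, 0.0000)

q' = (-0.7428, 0.6694, -0.0113, 0.0000)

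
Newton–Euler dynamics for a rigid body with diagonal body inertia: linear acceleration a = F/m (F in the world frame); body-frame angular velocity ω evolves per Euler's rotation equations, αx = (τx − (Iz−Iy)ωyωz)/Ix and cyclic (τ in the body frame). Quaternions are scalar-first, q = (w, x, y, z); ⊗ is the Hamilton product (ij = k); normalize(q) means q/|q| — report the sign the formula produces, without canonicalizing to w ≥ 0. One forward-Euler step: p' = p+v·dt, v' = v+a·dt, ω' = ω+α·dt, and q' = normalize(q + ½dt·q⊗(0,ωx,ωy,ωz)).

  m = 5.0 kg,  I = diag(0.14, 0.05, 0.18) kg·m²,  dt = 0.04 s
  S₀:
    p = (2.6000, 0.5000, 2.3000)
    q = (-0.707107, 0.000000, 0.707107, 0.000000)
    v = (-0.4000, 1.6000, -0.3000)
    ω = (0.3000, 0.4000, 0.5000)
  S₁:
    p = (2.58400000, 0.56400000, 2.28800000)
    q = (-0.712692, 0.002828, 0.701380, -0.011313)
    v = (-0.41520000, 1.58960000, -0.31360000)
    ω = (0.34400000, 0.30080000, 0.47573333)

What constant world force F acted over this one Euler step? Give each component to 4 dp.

F = (-1.9000, -1.3000, -1.7000)

Δv = v₁−v₀ = (-0.01520000, -0.01040000, -0.01360000)
m·(v₁−v₀)/dt = (-1.9000, -1.3000, -1.7000)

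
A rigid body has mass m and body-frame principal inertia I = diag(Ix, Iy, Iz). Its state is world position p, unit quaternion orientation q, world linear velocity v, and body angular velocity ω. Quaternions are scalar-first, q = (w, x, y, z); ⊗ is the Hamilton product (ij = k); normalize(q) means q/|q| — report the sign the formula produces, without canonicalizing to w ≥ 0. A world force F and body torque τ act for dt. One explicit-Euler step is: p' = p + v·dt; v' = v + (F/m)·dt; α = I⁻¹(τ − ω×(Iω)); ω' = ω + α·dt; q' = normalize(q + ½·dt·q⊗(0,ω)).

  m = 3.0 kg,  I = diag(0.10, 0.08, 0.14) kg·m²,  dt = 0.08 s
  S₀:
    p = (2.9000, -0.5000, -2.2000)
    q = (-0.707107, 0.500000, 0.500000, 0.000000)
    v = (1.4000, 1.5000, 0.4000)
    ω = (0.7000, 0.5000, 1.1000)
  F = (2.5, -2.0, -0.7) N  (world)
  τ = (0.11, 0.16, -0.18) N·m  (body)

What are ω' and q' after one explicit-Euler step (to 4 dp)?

ω×(Iω) gyroscopic = (0.0330, -0.0308, -0.0070)
(τ − ω×Iω)/I = (0.7700, 2.3850, -1.2357)
new body rate ω' = (0.7616, 0.6908, 1.0011)
q⊗(0,ω) = (-0.6000000, 0.0550251, -0.9035535, -0.8778177)
q + ½dt·q⊗(0,ω), renormalized = (-0.7300, 0.5014, 0.4631, -0.0351)

ω' = (0.7616, 0.6908, 1.0011)
q' = (-0.7300, 0.5014, 0.4631, -0.0351)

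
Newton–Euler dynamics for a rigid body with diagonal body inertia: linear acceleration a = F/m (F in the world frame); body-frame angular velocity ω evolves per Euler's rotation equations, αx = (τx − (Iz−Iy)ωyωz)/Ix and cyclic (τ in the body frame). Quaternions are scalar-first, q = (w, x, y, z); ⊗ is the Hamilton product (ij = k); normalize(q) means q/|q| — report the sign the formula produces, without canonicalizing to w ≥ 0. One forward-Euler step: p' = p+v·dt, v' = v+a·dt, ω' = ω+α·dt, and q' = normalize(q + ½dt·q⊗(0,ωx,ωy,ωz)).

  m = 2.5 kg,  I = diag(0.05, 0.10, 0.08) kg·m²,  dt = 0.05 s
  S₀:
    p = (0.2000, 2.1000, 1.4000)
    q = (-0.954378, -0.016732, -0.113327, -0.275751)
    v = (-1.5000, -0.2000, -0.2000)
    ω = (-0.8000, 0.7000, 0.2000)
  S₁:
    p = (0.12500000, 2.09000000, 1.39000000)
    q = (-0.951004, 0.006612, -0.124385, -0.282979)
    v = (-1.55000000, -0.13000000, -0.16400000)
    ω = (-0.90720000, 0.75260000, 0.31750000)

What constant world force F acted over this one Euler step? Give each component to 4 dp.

F = (-2.5000, 3.5000, 1.8000)

velocity change Δv = (-0.05000000, 0.07000000, 0.03600000)
m·(v₁−v₀)/dt = (-2.5000, 3.5000, 1.8000)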